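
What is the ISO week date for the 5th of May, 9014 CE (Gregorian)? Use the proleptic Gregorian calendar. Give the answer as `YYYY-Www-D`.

The weekday is Thursday (ISO weekday 4).
That Thursday belongs to ISO week 18 of ISO year 9014.

9014-W18-4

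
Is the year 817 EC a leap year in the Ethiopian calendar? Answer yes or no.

817 mod 4 = 1; in the Ethiopian calendar a year is leap when year mod 4 = 3, so it is a common year.

no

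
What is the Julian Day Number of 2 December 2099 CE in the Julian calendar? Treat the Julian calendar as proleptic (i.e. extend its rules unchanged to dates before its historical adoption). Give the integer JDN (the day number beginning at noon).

Equivalently 15 December 2099 (Gregorian).
JDN 2400001 is 17 November 1858 CE (Gregorian), MJD 0; the target day is +88052 days from there, so JDN = 2488053.

2488053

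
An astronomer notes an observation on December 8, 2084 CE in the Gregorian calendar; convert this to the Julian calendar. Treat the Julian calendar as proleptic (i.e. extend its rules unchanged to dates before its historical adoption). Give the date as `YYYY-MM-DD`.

2084-11-25

For dates in this range the Gregorian date is 13 days ahead of the Julian.
8 December 2084 Gregorian − 13 days → 25 November 2084 Julian.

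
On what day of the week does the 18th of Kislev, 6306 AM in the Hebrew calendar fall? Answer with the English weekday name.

Equivalently 24 November 2545 Gregorian, JDN 2650930.
2650930 ≡ 2 (mod 7); counting from Monday = 0 gives Wednesday.

Wednesday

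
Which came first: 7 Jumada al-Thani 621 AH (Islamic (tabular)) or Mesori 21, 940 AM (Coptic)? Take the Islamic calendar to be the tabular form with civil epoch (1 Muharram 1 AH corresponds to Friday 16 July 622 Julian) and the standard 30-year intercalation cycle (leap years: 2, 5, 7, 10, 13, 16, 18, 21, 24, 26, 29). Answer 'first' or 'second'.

first

The two dates have Julian Day Numbers 2168301 and 2168350 respectively.
Since 2168301 < 2168350, the first date comes first.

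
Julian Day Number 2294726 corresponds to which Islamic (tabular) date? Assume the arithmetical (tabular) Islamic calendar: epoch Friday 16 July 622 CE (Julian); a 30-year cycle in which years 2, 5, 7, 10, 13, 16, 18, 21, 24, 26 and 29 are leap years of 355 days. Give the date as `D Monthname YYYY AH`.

12 Rabi' al-Awwal 978 AH

JDN 2294726 is 24 August 1570 in the proleptic Gregorian calendar.
In the tabular Islamic calendar that day is 12 Rabi' al-Awwal 978 AH.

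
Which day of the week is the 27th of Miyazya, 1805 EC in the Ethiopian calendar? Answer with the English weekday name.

Equivalently 4 May 1813 Gregorian, JDN 2383368.
2383368 ≡ 1 (mod 7); counting from Monday = 0 gives Tuesday.

Tuesday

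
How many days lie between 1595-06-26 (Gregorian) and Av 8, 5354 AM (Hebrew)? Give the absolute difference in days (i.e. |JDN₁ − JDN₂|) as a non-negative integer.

First date → JDN 2303798; second date → JDN 2303462.
The interval is |2303798 − 2303462| = 336 days.

336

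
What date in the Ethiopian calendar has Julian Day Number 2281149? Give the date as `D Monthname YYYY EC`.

18 Sene 1525 EC

JDN 2281149 is 22 June 1533 in the proleptic Gregorian calendar.
In the Ethiopian calendar that day is 18 Sene 1525 EC.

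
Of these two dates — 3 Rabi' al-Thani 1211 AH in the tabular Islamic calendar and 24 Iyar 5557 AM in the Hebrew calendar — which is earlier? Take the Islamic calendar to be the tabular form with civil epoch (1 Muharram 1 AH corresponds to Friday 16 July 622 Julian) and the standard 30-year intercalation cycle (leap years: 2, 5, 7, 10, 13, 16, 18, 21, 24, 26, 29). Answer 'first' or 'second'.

Converting both to JDN: 2377315 vs 2377541; the smaller is the first.

first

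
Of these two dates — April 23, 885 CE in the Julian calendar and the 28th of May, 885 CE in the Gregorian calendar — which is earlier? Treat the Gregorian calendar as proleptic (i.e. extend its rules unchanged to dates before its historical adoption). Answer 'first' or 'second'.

first

Converting both to JDN: 2044417 vs 2044448; the smaller is the first.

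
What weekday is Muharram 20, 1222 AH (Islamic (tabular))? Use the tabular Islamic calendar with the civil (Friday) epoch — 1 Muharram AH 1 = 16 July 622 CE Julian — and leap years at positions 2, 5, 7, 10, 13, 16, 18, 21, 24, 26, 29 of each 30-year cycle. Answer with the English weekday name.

Equivalently 30 March 1807 Gregorian, JDN 2381141.
JDN 2381141 mod 7 = 0, and JDN 0 was a Monday, so this is a Monday.

Monday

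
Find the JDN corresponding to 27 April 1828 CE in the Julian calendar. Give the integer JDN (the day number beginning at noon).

In the Gregorian calendar the same day is 9 May 1828.
JDN 2400001 is 17 November 1858 CE (Gregorian), MJD 0; the target day is −11149 days from there, so JDN = 2388852.

2388852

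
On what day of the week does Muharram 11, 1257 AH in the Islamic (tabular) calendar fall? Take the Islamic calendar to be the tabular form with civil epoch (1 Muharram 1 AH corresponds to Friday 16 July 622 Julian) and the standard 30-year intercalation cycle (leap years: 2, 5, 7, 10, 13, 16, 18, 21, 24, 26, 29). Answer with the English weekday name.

Friday

This is JDN 2393535 (5 March 1841 Gregorian).
JDN 2393535 mod 7 = 4, and JDN 0 was a Monday, so this is a Friday.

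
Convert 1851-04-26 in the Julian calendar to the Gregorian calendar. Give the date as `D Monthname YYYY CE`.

8 May 1851 CE

At this point the Julian calendar is 12 days behind the Gregorian.
26 April 1851 Julian + 12 days → 8 May 1851 Gregorian.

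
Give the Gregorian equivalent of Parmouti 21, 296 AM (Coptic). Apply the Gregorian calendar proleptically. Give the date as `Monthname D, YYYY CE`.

Both dates share Julian Day Number 1933009; in the Gregorian calendar that is 18 April 580 CE.

April 18, 580 CE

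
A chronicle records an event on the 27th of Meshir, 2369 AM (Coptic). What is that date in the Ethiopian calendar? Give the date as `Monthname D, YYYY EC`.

The source date corresponds to 11 March 2653 in the Gregorian calendar (JDN 2690118).
That day falls on 27 Yekatit 2645 EC in the Ethiopian calendar.

Yekatit 27, 2645 EC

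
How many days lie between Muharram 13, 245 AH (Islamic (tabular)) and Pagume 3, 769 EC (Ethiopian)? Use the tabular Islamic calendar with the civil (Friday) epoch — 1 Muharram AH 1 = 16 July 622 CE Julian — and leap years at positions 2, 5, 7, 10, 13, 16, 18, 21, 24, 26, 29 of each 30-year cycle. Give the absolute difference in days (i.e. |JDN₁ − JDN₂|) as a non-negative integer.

29822

First date → JDN 2034917; second date → JDN 2005095.
The interval is |2034917 − 2005095| = 29822 days.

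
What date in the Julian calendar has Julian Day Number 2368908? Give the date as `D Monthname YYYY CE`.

JDN 2368908 is 30 September 1773 in the Gregorian calendar.
In the Julian calendar that day is 19 September 1773 CE.

19 September 1773 CE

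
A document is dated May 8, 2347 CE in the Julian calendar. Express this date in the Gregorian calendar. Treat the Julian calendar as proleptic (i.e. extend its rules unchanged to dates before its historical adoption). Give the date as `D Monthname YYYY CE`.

24 May 2347 CE

The Julian–Gregorian offset here is 16 days (Julian trailing).
8 May 2347 Julian + 16 days → 24 May 2347 Gregorian.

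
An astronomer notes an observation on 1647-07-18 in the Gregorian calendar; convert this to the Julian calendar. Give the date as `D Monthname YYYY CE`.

8 July 1647 CE

For dates in this range the Gregorian date is 10 days ahead of the Julian.
18 July 1647 Gregorian − 10 days → 8 July 1647 Julian.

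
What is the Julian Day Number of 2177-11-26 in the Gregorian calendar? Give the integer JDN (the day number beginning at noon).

2516523

JDN 2400001 is 17 November 1858 CE (Gregorian), MJD 0; the target day is +116522 days from there, so JDN = 2516523.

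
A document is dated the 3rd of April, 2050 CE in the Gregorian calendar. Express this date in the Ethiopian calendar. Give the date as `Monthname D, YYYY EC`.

Megabit 25, 2042 EC

Julian Day Number of the source date = 2469900.
Converting JDN 2469900 to the Ethiopian calendar gives 25 Megabit 2042 EC.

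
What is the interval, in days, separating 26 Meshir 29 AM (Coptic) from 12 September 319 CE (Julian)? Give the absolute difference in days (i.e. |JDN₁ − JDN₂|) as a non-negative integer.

JDN of the first date = 1835432.
JDN of the second date = 1837827.
|1837827 − 1835432| = 2395.

2395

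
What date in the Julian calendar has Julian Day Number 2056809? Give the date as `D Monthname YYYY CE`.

The proleptic Gregorian equivalent of JDN 2056809 is 2 April 919.
In the Julian calendar that day is 28 March 919 CE.

28 March 919 CE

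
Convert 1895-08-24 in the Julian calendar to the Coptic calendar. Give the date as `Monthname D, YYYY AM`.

Julian Day Number of the source date = 2413442.
Converting JDN 2413442 to the Coptic calendar gives 1 Pi Kogi Enavot 1611 AM.

Pi Kogi Enavot 1, 1611 AM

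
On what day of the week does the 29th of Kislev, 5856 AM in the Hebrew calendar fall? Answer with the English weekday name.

Sunday

Equivalently 25 December 2095 Gregorian, JDN 2486602.
2486602 ≡ 6 (mod 7); counting from Monday = 0 gives Sunday.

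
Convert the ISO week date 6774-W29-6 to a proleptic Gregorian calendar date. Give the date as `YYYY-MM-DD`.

ISO week 1 of 6774 is the week containing the first Thursday of 6774.
Week 29, day 6 (Saturday) lands on 6774-07-20.

6774-07-20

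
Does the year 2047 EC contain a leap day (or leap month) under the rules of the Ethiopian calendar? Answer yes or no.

yes

2047 mod 4 = 3; in the Ethiopian calendar a year is leap when year mod 4 = 3, so it is a leap year.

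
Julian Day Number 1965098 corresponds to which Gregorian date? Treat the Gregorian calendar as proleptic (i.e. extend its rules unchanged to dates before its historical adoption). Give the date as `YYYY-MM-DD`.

0668-02-26

JDN 2451545 is 1 Jan 2000; 1965098 is −486447 days from there.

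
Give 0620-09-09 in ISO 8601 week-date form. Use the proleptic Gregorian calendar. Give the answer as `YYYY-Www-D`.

The weekday is Saturday (ISO weekday 6).
That Saturday belongs to ISO week 36 of ISO year 620.

0620-W36-6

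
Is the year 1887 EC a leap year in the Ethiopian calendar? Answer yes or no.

1887 mod 4 = 3; in the Ethiopian calendar a year is leap when year mod 4 = 3, so it is a leap year.

yes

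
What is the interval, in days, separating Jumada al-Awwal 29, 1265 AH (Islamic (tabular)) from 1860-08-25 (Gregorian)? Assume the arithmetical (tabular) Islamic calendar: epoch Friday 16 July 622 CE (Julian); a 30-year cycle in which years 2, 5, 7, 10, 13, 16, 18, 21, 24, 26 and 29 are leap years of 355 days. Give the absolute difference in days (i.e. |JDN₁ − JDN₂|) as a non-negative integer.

4143

JDN of the first date = 2396505.
JDN of the second date = 2400648.
|2400648 − 2396505| = 4143.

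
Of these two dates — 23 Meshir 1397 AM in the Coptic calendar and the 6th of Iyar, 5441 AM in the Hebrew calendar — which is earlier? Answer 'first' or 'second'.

First date → JDN 2335091; second date → JDN 2335147.
JDN 2335091 < JDN 2335147, so the first date is earlier.

first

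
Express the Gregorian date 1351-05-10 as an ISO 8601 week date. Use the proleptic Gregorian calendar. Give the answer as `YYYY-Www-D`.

1351-W19-1

The weekday is Monday (ISO weekday 1).
That Monday belongs to ISO week 19 of ISO year 1351.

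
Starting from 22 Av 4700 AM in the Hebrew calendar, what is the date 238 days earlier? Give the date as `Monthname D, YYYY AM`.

Kislev 20, 4700 AM

JDN of 22 Av 4700 AM = 2064603.
2064603 − 238 = 2064365.
JDN 2064365 in the Hebrew calendar is Kislev 20, 4700 AM.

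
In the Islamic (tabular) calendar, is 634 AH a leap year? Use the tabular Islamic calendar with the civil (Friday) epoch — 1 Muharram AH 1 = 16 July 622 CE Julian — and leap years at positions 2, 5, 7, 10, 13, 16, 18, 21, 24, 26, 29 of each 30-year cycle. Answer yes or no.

Year 634 AH is year 4 of its 30-year cycle; leap positions are 2, 5, 7, 10, 13, 16, 18, 21, 24, 26, 29, so it is a common year (354 days).

no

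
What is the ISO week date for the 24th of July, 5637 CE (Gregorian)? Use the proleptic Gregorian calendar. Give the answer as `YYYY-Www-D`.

The weekday is Friday (ISO weekday 5).
That Friday belongs to ISO week 30 of ISO year 5637.

5637-W30-5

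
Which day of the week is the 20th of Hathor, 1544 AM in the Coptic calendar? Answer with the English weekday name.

In the Gregorian calendar this is 29 November 1827 (JDN 2388690).
Since JDN mod 7 = 3 (0 = Monday), the day is Thursday.

Thursday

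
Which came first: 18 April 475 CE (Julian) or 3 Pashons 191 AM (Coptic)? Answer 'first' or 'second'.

first

The two dates have Julian Day Numbers 1894659 and 1894669 respectively.
Since 1894659 < 1894669, the first date comes first.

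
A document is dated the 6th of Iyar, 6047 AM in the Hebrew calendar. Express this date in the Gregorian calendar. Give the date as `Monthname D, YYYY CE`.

April 21, 2287 CE

Both dates share Julian Day Number 2556480; in the Gregorian calendar that is 21 April 2287 CE.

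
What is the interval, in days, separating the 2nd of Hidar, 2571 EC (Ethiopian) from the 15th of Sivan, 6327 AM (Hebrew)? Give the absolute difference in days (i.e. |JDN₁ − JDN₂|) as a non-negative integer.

4163

JDN of the first date = 2662974.
JDN of the second date = 2658811.
|2658811 − 2662974| = 4163.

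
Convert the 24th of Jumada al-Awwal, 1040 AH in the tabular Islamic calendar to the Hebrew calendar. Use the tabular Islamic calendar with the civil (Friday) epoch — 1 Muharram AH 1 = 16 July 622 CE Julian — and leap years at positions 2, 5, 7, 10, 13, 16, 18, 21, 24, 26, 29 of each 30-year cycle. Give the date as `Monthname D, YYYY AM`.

Tevet 24, 5391 AM

The source date corresponds to 29 December 1630 in the Gregorian calendar (JDN 2316768).
That day falls on 24 Tevet 5391 AM in the Hebrew calendar.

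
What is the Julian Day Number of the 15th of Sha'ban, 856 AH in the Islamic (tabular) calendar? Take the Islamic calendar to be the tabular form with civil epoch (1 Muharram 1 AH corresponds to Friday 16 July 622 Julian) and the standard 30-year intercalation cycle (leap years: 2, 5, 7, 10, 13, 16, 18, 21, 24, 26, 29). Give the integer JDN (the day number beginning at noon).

2251644

In the proleptic Gregorian calendar the same day is 9 September 1452.
JDN 2400001 is 17 November 1858 CE (Gregorian), MJD 0; the target day is −148357 days from there, so JDN = 2251644.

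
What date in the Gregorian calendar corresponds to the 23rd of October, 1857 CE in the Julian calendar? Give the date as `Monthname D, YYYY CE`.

November 4, 1857 CE

The Julian–Gregorian offset here is 12 days (Julian trailing).
23 October 1857 Julian + 12 days → 4 November 1857 Gregorian.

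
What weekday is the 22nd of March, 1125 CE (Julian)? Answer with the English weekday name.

Sunday

In the proleptic Gregorian calendar this is 29 March 1125 (JDN 2132045).
JDN 2132045 mod 7 = 6, and JDN 0 was a Monday, so this is a Sunday.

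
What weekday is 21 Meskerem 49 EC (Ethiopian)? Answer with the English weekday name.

Saturday

Equivalently 16 September 56 Gregorian, JDN 1741773.
JDN 1741773 mod 7 = 5, and JDN 0 was a Monday, so this is a Saturday.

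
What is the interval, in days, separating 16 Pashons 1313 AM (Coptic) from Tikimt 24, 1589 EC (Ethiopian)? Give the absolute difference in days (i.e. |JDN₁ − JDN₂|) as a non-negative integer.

202

First date → JDN 2304493; second date → JDN 2304291.
The interval is |2304493 − 2304291| = 202 days.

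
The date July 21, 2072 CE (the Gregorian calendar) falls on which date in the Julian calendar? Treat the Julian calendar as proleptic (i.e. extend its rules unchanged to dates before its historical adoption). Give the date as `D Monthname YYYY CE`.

8 July 2072 CE

At this point the Julian calendar is 13 days behind the Gregorian.
21 July 2072 Gregorian − 13 days → 8 July 2072 Julian.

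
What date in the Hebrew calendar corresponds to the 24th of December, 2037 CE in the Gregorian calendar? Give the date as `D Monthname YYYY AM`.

16 Tevet 5798 AM

Julian Day Number of the source date = 2465417.
Converting JDN 2465417 to the Hebrew calendar gives 16 Tevet 5798 AM.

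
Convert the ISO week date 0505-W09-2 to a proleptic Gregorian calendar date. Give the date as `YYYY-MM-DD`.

ISO week 1 of 505 is the week containing the first Thursday of 505.
Week 9, day 2 (Tuesday) lands on 0505-02-24.

0505-02-24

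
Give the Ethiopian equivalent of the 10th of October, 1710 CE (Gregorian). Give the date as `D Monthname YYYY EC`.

2 Tikimt 1703 EC

Julian Day Number of the source date = 2345907.
Converting JDN 2345907 to the Ethiopian calendar gives 2 Tikimt 1703 EC.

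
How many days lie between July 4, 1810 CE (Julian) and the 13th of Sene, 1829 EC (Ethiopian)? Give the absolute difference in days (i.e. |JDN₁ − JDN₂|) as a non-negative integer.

First date → JDN 2382345; second date → JDN 2392180.
The interval is |2382345 − 2392180| = 9835 days.

9835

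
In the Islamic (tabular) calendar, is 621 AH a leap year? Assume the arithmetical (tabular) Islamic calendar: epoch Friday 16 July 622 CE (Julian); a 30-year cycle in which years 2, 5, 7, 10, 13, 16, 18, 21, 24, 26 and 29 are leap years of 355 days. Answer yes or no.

Year 621 AH is year 21 of its 30-year cycle; leap positions are 2, 5, 7, 10, 13, 16, 18, 21, 24, 26, 29, so it is a leap year (355 days).

yes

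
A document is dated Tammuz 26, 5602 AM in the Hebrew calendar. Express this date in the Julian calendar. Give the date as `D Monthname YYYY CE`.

22 June 1842 CE

Both dates share Julian Day Number 2394021; in the Julian calendar that is 22 June 1842 CE.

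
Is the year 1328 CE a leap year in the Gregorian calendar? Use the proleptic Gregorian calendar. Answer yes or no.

1328 is divisible by 4 and not by 100, so it is a leap year.

yes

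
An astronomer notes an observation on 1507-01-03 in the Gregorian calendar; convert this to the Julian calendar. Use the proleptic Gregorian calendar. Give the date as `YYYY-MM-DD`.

The Julian–Gregorian offset here is 10 days (Julian trailing).
3 January 1507 Gregorian − 10 days → 24 December 1506 Julian.

1506-12-24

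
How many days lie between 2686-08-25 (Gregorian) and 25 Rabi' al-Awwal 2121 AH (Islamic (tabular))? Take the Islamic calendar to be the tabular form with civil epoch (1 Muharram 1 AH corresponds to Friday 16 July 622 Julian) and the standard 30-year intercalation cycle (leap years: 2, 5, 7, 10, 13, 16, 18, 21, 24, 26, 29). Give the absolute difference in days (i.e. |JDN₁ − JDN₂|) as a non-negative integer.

2558

JDN of the first date = 2702338.
JDN of the second date = 2699780.
|2699780 − 2702338| = 2558.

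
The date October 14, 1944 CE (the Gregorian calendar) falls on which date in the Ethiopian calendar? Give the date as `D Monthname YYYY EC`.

Julian Day Number of the source date = 2431378.
Converting JDN 2431378 to the Ethiopian calendar gives 4 Tikimt 1937 EC.

4 Tikimt 1937 EC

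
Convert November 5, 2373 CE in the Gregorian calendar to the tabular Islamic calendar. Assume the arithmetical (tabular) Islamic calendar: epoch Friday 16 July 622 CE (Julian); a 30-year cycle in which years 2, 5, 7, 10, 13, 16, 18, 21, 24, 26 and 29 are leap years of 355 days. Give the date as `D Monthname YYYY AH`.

Julian Day Number of the source date = 2588089.
Converting JDN 2588089 to the tabular Islamic calendar gives 18 Muharram 1806 AH.

18 Muharram 1806 AH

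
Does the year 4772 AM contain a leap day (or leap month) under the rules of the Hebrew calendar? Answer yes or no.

yes

Hebrew year 4772 is year 3 of its 19-year Metonic cycle; leap years are at positions 3, 6, 8, 11, 14, 17, 19, so it is a leap year (13 months).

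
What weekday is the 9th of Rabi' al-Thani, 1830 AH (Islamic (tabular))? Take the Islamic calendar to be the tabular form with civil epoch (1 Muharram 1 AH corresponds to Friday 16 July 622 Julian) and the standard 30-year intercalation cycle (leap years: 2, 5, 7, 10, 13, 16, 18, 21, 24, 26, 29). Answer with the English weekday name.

Equivalently 8 May 2397 Gregorian, JDN 2596674.
Since JDN mod 7 = 3 (0 = Monday), the day is Thursday.

Thursday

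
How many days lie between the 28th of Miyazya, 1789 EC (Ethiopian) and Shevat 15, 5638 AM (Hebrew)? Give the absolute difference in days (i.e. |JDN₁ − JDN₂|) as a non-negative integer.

29479

First date → JDN 2377525; second date → JDN 2407004.
The interval is |2377525 − 2407004| = 29479 days.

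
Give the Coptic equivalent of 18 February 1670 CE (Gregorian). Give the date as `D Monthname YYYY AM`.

Both dates share Julian Day Number 2331064; in the Coptic calendar that is 14 Meshir 1386 AM.

14 Meshir 1386 AM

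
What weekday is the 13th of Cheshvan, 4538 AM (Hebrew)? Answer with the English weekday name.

Monday

In the proleptic Gregorian calendar this is 24 October 777 (JDN 2005150).
2005150 ≡ 0 (mod 7); counting from Monday = 0 gives Monday.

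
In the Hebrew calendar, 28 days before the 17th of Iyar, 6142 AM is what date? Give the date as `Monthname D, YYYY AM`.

Nisan 19, 6142 AM

The starting date is JDN 2591188; 2591188 − 28 = 2591160.
JDN 2591160 corresponds to Nisan 19, 6142 AM.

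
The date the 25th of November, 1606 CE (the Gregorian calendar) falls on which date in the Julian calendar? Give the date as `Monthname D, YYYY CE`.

November 15, 1606 CE

The Julian–Gregorian offset here is 10 days (Julian trailing).
25 November 1606 Gregorian − 10 days → 15 November 1606 Julian.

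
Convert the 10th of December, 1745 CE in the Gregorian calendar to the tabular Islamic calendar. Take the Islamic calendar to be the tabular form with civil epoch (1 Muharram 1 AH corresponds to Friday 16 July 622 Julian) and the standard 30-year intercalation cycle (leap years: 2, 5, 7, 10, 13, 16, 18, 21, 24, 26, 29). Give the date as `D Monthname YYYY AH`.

16 Dhu al-Qa'dah 1158 AH

Julian Day Number of the source date = 2358752.
Converting JDN 2358752 to the tabular Islamic calendar gives 16 Dhu al-Qa'dah 1158 AH.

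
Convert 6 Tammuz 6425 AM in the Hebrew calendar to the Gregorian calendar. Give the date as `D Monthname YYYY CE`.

11 July 2665 CE

Julian Day Number of the source date = 2694623.
Converting JDN 2694623 to the Gregorian calendar gives 11 July 2665 CE.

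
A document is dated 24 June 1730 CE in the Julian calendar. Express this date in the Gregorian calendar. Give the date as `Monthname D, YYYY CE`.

For dates in this range the Gregorian date is 11 days ahead of the Julian.
24 June 1730 Julian + 11 days → 5 July 1730 Gregorian.

July 5, 1730 CE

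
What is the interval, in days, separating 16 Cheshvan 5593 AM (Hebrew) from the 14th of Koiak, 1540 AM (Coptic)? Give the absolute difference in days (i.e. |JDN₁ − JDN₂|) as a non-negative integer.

JDN of the first date = 2390497.
JDN of the second date = 2387253.
|2387253 − 2390497| = 3244.

3244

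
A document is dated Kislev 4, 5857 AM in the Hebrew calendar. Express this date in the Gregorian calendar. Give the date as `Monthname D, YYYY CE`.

Both dates share Julian Day Number 2486932; in the Gregorian calendar that is 19 November 2096 CE.

November 19, 2096 CE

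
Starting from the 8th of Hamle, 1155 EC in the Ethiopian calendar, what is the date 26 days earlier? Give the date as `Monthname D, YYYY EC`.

JDN of the 8th of Hamle, 1155 EC = 2146026.
2146026 − 26 = 2146000.
JDN 2146000 in the Ethiopian calendar is Sene 12, 1155 EC.

Sene 12, 1155 EC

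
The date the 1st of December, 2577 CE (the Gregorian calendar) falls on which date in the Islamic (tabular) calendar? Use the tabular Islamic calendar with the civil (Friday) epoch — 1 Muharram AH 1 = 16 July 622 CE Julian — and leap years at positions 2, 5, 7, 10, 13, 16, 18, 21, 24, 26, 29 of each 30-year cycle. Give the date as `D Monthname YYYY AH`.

19 Jumada al-Awwal 2016 AH

Both dates share Julian Day Number 2662625; in the tabular Islamic calendar that is 19 Jumada al-Awwal 2016 AH.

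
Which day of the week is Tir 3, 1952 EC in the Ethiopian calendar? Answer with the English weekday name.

Tuesday

Equivalently 12 January 1960 Gregorian, JDN 2436946.
2436946 ≡ 1 (mod 7); counting from Monday = 0 gives Tuesday.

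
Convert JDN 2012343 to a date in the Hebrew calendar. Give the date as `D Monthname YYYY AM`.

The proleptic Gregorian equivalent of JDN 2012343 is 4 July 797.
In the Hebrew calendar that day is 1 Av 4557 AM.

1 Av 4557 AM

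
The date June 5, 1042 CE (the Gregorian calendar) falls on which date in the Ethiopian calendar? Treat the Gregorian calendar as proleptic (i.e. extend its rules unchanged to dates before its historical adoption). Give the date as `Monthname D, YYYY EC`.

Sene 5, 1034 EC

Julian Day Number of the source date = 2101798.
Converting JDN 2101798 to the Ethiopian calendar gives 5 Sene 1034 EC.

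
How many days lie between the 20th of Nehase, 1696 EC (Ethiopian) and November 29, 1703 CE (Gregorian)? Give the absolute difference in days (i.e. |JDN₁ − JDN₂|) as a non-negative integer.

First date → JDN 2343669; second date → JDN 2343400.
The interval is |2343669 − 2343400| = 269 days.

269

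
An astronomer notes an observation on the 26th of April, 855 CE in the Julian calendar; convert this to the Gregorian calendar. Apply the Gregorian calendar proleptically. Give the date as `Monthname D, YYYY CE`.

April 30, 855 CE

For dates in this range the Gregorian date is 4 days ahead of the Julian.
26 April 855 Julian + 4 days → 30 April 855 Gregorian.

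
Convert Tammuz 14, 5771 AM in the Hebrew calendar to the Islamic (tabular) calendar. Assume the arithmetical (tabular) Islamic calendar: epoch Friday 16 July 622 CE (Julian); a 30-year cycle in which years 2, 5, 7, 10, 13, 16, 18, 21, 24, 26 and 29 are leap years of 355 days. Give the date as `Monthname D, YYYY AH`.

The source date corresponds to 16 July 2011 in the Gregorian calendar (JDN 2455759).
That day falls on 14 Sha'ban 1432 AH in the tabular Islamic calendar.

Sha'ban 14, 1432 AH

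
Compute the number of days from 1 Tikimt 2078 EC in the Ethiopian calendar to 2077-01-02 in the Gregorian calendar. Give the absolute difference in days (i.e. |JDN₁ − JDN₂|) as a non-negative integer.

JDN of the first date = 2482875.
JDN of the second date = 2479671.
|2479671 − 2482875| = 3204.

3204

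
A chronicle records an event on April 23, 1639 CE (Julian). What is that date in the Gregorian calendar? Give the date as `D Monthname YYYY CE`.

3 May 1639 CE

The Julian–Gregorian offset here is 10 days (Julian trailing).
23 April 1639 Julian + 10 days → 3 May 1639 Gregorian.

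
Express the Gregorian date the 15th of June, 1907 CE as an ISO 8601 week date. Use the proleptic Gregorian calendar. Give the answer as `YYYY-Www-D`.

The weekday is Saturday (ISO weekday 6).
That Saturday belongs to ISO week 24 of ISO year 1907.

1907-W24-6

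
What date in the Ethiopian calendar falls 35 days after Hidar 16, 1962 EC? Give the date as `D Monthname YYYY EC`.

21 Tahsas 1962 EC

JDN of Hidar 16, 1962 EC = 2440551.
2440551 + 35 = 2440586.
JDN 2440586 in the Ethiopian calendar is 21 Tahsas 1962 EC.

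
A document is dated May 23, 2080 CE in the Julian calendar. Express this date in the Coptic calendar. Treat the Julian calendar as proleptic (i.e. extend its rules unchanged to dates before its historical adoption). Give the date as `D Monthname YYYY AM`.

Julian Day Number of the source date = 2480921.
Converting JDN 2480921 to the Coptic calendar gives 28 Pashons 1796 AM.

28 Pashons 1796 AM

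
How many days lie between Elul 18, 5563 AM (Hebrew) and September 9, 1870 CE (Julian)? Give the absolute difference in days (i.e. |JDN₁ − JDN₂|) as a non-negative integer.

24488

First date → JDN 2379839; second date → JDN 2404327.
The interval is |2379839 − 2404327| = 24488 days.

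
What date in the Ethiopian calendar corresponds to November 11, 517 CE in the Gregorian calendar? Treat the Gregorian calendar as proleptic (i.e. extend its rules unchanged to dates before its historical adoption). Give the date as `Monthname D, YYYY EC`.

Hidar 13, 510 EC

Julian Day Number of the source date = 1910205.
Converting JDN 1910205 to the Ethiopian calendar gives 13 Hidar 510 EC.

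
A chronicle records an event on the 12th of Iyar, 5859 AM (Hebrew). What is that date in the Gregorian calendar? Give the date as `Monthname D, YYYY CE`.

May 2, 2099 CE

Julian Day Number of the source date = 2487826.
Converting JDN 2487826 to the Gregorian calendar gives 2 May 2099 CE.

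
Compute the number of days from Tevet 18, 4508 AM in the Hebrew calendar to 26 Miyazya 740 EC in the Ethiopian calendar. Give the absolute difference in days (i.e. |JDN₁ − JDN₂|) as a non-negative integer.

118

First date → JDN 1994258; second date → JDN 1994376.
The interval is |1994258 − 1994376| = 118 days.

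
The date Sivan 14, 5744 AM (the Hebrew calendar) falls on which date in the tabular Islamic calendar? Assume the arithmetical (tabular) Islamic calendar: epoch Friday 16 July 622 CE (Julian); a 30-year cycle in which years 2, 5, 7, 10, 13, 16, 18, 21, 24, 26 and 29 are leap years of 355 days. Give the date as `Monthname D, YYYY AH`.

Ramadan 15, 1404 AH

Julian Day Number of the source date = 2445866.
Converting JDN 2445866 to the tabular Islamic calendar gives 15 Ramadan 1404 AH.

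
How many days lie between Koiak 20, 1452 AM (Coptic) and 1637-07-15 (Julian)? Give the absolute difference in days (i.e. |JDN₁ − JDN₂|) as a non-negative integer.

JDN of the first date = 2355117.
JDN of the second date = 2319168.
|2319168 − 2355117| = 35949.

35949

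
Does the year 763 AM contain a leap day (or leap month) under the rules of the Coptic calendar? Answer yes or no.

yes

763 mod 4 = 3; in the Coptic calendar a year is leap when year mod 4 = 3, so it is a leap year.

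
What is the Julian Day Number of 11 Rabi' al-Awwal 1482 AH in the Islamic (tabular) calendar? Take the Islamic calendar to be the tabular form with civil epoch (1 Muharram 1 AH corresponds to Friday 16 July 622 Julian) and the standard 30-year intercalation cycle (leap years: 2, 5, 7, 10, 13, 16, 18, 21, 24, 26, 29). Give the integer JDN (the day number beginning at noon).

2473326

Equivalently 20 August 2059 (Gregorian).
JDN 2299161 is 15 October 1582 CE (Gregorian); the target day is +174165 days from there, so JDN = 2473326.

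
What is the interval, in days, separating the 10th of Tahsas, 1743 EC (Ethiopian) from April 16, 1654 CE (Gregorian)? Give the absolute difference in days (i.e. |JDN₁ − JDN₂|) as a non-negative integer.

JDN of the first date = 2360585.
JDN of the second date = 2325277.
|2325277 − 2360585| = 35308.

35308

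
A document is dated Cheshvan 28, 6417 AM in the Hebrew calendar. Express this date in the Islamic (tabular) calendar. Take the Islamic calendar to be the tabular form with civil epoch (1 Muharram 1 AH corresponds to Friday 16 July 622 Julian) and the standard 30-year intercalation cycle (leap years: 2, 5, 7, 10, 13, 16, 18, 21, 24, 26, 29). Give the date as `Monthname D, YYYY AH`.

Both dates share Julian Day Number 2691455; in the tabular Islamic calendar that is 27 Ramadan 2097 AH.

Ramadan 27, 2097 AH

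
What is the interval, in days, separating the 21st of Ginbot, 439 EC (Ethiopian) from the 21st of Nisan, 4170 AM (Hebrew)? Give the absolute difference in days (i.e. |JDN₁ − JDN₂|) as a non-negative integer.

First date → JDN 1884460; second date → JDN 1870911.
The interval is |1884460 − 1870911| = 13549 days.

13549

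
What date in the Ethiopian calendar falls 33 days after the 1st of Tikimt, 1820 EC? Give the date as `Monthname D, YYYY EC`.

Hidar 4, 1820 EC

Counting 33 days forward from JDN 2388641 reaches JDN 2388674, which is Hidar 4, 1820 EC.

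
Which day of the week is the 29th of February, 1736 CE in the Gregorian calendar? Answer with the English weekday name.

2355180 ≡ 2 (mod 7); counting from Monday = 0 gives Wednesday.

Wednesday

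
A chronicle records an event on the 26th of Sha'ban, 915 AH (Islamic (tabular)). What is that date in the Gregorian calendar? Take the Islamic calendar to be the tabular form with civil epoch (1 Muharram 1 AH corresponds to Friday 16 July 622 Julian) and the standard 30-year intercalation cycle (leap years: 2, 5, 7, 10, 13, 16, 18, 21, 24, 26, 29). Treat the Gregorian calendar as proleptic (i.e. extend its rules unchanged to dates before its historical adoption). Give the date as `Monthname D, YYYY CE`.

Julian Day Number of the source date = 2272563.
Converting JDN 2272563 to the Gregorian calendar gives 19 December 1509 CE.

December 19, 1509 CE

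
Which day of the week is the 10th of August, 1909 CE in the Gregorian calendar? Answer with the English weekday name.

2418529 ≡ 1 (mod 7); counting from Monday = 0 gives Tuesday.

Tuesday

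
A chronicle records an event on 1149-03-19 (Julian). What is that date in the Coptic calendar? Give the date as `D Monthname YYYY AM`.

Both dates share Julian Day Number 2140808; in the Coptic calendar that is 23 Paremhat 865 AM.

23 Paremhat 865 AM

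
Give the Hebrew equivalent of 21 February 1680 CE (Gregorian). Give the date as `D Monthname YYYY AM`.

21 Adar I 5440 AM

Julian Day Number of the source date = 2334719.
Converting JDN 2334719 to the Hebrew calendar gives 21 Adar I 5440 AM.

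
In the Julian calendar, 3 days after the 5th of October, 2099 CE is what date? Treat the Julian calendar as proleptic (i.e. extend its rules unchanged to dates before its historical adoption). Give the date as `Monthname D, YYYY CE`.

JDN of the 5th of October, 2099 CE = 2487995.
2487995 + 3 = 2487998.
JDN 2487998 in the Julian calendar is October 8, 2099 CE.

October 8, 2099 CE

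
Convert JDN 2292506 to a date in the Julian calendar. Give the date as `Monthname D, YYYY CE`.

JDN 2292506 is 26 July 1564 in the proleptic Gregorian calendar.
In the Julian calendar that day is July 16, 1564 CE.

July 16, 1564 CE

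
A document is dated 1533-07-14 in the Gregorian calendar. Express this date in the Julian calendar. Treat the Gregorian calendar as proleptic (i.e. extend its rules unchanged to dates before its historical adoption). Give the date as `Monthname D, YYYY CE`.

The Julian–Gregorian offset here is 10 days (Julian trailing).
14 July 1533 Gregorian − 10 days → 4 July 1533 Julian.

July 4, 1533 CE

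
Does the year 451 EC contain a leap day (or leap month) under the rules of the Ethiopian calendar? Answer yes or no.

451 mod 4 = 3; in the Ethiopian calendar a year is leap when year mod 4 = 3, so it is a leap year.

yes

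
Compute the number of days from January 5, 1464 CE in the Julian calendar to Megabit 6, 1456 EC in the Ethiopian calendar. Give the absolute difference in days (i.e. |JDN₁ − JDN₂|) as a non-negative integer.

57

First date → JDN 2255788; second date → JDN 2255845.
The interval is |2255788 − 2255845| = 57 days.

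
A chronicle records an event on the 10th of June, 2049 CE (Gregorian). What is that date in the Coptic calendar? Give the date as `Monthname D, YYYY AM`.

Julian Day Number of the source date = 2469603.
Converting JDN 2469603 to the Coptic calendar gives 3 Paoni 1765 AM.

Paoni 3, 1765 AM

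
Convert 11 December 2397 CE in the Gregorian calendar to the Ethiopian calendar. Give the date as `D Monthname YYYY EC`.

Julian Day Number of the source date = 2596891.
Converting JDN 2596891 to the Ethiopian calendar gives 29 Hidar 2390 EC.

29 Hidar 2390 EC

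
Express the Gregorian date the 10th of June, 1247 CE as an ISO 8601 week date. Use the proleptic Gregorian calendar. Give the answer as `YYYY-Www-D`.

1247-W24-1

The weekday is Monday (ISO weekday 1).
That Monday belongs to ISO week 24 of ISO year 1247.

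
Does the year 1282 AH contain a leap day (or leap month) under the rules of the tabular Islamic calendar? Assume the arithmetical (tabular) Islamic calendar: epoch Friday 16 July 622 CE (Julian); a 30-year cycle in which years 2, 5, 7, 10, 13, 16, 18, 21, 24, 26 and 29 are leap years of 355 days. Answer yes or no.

no

Year 1282 AH is year 22 of its 30-year cycle; leap positions are 2, 5, 7, 10, 13, 16, 18, 21, 24, 26, 29, so it is a common year (354 days).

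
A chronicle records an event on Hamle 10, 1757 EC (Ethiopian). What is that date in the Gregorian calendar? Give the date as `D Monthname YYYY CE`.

Julian Day Number of the source date = 2365909.
Converting JDN 2365909 to the Gregorian calendar gives 15 July 1765 CE.

15 July 1765 CE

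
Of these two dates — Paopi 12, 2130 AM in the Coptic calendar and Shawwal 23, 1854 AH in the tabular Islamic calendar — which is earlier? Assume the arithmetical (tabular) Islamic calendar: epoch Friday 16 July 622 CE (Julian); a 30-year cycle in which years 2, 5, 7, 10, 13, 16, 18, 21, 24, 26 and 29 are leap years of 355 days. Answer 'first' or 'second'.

The two dates have Julian Day Numbers 2602688 and 2605369 respectively.
Since 2602688 < 2605369, the first date comes first.

first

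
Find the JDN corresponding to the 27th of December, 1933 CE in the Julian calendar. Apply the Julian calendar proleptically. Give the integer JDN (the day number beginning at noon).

2427447

Equivalently 9 January 1934 (Gregorian).
JDN 2400001 is 17 November 1858 CE (Gregorian), MJD 0; the target day is +27446 days from there, so JDN = 2427447.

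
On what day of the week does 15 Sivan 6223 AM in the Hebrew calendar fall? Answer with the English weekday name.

Sunday

In the Gregorian calendar this is 3 June 2463 (JDN 2620806).
2620806 ≡ 6 (mod 7); counting from Monday = 0 gives Sunday.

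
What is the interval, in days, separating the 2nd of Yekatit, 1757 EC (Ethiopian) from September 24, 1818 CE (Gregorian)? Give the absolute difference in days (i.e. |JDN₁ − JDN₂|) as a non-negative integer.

JDN of the first date = 2365751.
JDN of the second date = 2385337.
|2385337 − 2365751| = 19586.

19586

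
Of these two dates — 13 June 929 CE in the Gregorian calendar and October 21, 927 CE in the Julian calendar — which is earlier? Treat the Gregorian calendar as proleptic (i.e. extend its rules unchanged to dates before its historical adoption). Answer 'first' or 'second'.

Converting both to JDN: 2060534 vs 2059938; the smaller is the second.

second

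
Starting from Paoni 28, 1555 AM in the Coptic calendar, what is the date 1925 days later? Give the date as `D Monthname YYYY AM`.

1 Paopi 1561 AM

The starting date is JDN 2392925; 2392925 + 1925 = 2394850.
JDN 2394850 corresponds to 1 Paopi 1561 AM.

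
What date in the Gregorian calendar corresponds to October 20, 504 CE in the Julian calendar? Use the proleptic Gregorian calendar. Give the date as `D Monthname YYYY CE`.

22 October 504 CE

The Julian–Gregorian offset here is 2 days (Julian trailing).
20 October 504 Julian + 2 days → 22 October 504 Gregorian.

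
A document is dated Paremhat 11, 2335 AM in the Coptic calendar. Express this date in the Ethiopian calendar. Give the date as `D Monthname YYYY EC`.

Julian Day Number of the source date = 2677713.
Converting JDN 2677713 to the Ethiopian calendar gives 11 Megabit 2611 EC.

11 Megabit 2611 EC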